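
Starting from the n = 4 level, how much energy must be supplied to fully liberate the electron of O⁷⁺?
54.423 eV

The ionization energy is the energy needed to remove the electron completely (n → ∞).

For a hydrogen-like ion with Z = 8, E_n = -13.6057 Z² / n² eV.

At n = 4: E_4 = -13.6057 × 8² / 4² = -54.422800 eV
At n = ∞: E_∞ = 0 eV

Ionization energy = E_∞ - E_4 = 0 - (-54.422800) = 54.422800 eV
Ionization energy ≈ 54.423 eV

This is also called the binding energy of the electron in state n = 4.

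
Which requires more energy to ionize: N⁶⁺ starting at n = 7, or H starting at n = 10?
N⁶⁺ at n = 7 (E = -13.61 eV)

Using E_n = -13.6057 Z² / n² eV:

N⁶⁺ (Z = 7) at n = 7:
E = -13.6057 × 7² / 7² = -13.6057 × 49 / 49 = -13.60570 eV

H (Z = 1) at n = 10:
E = -13.6057 × 1² / 10² = -13.6057 × 1 / 100 = -0.13606 eV

Since -13.60570 eV < -0.13606 eV,
N⁶⁺ at n = 7 is more tightly bound (requires more energy to ionize).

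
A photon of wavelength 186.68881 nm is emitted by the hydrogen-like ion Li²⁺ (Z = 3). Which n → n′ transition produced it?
n = 11 → n = 4

First, find the photon energy from the wavelength (hc = 1239.84 eV·nm):
E = hc/λ = 1239.84 eV·nm / 186.68881 nm = 6.6412122 eV

The energy levels of Li²⁺ satisfy E_n = -13.6057 × 3² / n² eV, so an emission n_i → n_f releases
ΔE = 13.6057 × 3² × (1/n_f² − 1/n_i²) eV.

Setting ΔE equal to the photon energy:
1/n_f² − 1/n_i² = 6.6412122 / (13.6057 × 3²) = 0.054235539

Since 1/n_i² must be positive, we need 1/n_f² > 0.054235539, i.e. n_f ≤ 4. For each allowed n_f, solve n_i = (1/n_f² − 0.054235539)^(−1/2) and check whether it is a whole number:
  n_f = 1: 1/n_i² = 1.000000000 − 0.054235539 = 0.945764461 → n_i = 1.028  (not an integer) ✗
  n_f = 2: 1/n_i² = 0.250000000 − 0.054235539 = 0.195764461 → n_i = 2.260  (not an integer) ✗
  n_f = 3: 1/n_i² = 0.111111111 − 0.054235539 = 0.056875572 → n_i = 4.193  (not an integer) ✗
  n_f = 4: 1/n_i² = 0.062500000 − 0.054235539 = 0.008264461 → n_i = 11.000  → integer, n_i = 11 ✓

Only n_f = 4 gives an integer upper level, n_i = 11.

The transition is from n = 11 to n = 4 (emission).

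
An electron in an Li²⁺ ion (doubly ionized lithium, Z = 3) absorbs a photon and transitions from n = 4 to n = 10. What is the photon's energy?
6.42869 eV

The energy levels of a hydrogen-like atom are E_n = -13.6057 Z² eV / n².

Energy at n = 4: E_4 = -13.6057 × 3² / 4² = -7.65320625 eV
Energy at n = 10: E_10 = -13.6057 × 3² / 10² = -1.22451300 eV

The excitation energy is the difference:
ΔE = E_10 - E_4
ΔE = -1.22451300 - (-7.65320625)
ΔE = 6.42869 eV

Since this is positive, energy must be absorbed (photon absorption).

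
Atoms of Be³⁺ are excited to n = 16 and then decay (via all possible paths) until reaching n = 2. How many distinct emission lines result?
105

The electron can occupy levels n = 2, 3, ..., 16 during de-excitation — that is m = 16 - 2 + 1 = 15 distinct levels.

The number of distinct spectral lines equals the number of ways to choose 2 of these m levels (each pair gives one possible emission transition):

Number of lines = m(m-1)/2 = 15×14/2 = 105

These correspond to all possible transitions between the 15 levels:
16 → 15, 16 → 14, 16 → 13, 16 → 12, 16 → 11, 16 → 10, 16 → 9, 16 → 8...

Each transition produces a photon with a unique energy (and thus wavelength). This count does not depend on Z.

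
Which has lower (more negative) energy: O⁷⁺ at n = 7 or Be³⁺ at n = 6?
O⁷⁺ at n = 7 (E = -17.77 eV)

Using E_n = -13.6057 Z² / n² eV:

O⁷⁺ (Z = 8) at n = 7:
E = -13.6057 × 8² / 7² = -13.6057 × 64 / 49 = -17.77071 eV

Be³⁺ (Z = 4) at n = 6:
E = -13.6057 × 4² / 6² = -13.6057 × 16 / 36 = -6.04698 eV

Since -17.77071 eV < -6.04698 eV,
O⁷⁺ at n = 7 is more tightly bound (requires more energy to ionize).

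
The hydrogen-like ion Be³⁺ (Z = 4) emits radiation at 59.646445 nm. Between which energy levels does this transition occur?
n = 8 → n = 3

First, find the photon energy from the wavelength (hc = 1239.84 eV·nm):
E = hc/λ = 1239.84 eV·nm / 59.646445 nm = 20.786486 eV

The energy levels of Be³⁺ satisfy E_n = -13.6057 × 4² / n² eV, so an emission n_i → n_f releases
ΔE = 13.6057 × 4² × (1/n_f² − 1/n_i²) eV.

Setting ΔE equal to the photon energy:
1/n_f² − 1/n_i² = 20.786486 / (13.6057 × 4²) = 0.095486111

Since 1/n_i² must be positive, we need 1/n_f² > 0.095486111, i.e. n_f ≤ 3. For each allowed n_f, solve n_i = (1/n_f² − 0.095486111)^(−1/2) and check whether it is a whole number:
  n_f = 1: 1/n_i² = 1.000000000 − 0.095486111 = 0.904513889 → n_i = 1.051  (not an integer) ✗
  n_f = 2: 1/n_i² = 0.250000000 − 0.095486111 = 0.154513889 → n_i = 2.544  (not an integer) ✗
  n_f = 3: 1/n_i² = 0.111111111 − 0.095486111 = 0.015625000 → n_i = 8.000  → integer, n_i = 8 ✓

Only n_f = 3 gives an integer upper level, n_i = 8.

The transition is from n = 8 to n = 3 (emission).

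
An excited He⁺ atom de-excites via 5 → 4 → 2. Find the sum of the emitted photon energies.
11.428788 eV

The energy levels of He⁺ are E_n = -13.6057 × 2² / n² eV.

First transition (5 → 4):
ΔE₁ = |E_4 - E_5|
ΔE₁ = |-3.401425000000 - (-2.176912000000)| = 1.224513000 eV

Second transition (4 → 2):
ΔE₂ = |E_2 - E_4|
ΔE₂ = |-13.605700000000 - (-3.401425000000)| = 10.204275000 eV

Total energy released:
E_total = ΔE₁ + ΔE₂ = 1.224513000 + 10.204275000 = 11.428788 eV

Note: This equals the direct transition 5 → 2: 11.428788 eV ✓
Energy is conserved regardless of the path taken.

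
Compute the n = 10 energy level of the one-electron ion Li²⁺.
-1.22451 eV

For hydrogen-like ions, the energy levels scale with Z²:
E_n = -13.6057 Z² / n² eV

For Li²⁺ (Z = 3) at n = 10:
E_10 = -13.6057 × 3² / 10²
E_10 = -13.6057 × 9 / 100
E_10 = -122.4513 / 100
E_10 = -1.22451 eV

The energy is 9 times more negative than hydrogen at the same n due to the stronger nuclear charge.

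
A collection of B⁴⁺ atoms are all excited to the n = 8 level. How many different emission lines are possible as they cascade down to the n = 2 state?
21

The electron can occupy levels n = 2, 3, ..., 8 during de-excitation — that is m = 8 - 2 + 1 = 7 distinct levels.

The number of distinct spectral lines equals the number of ways to choose 2 of these m levels (each pair gives one possible emission transition):

Number of lines = m(m-1)/2 = 7×6/2 = 21

These correspond to all possible transitions between the 7 levels:
8 → 7, 8 → 6, 8 → 5, 8 → 4, 8 → 3, 8 → 2, 7 → 6, 7 → 5...

Each transition produces a photon with a unique energy (and thus wavelength). This count does not depend on Z.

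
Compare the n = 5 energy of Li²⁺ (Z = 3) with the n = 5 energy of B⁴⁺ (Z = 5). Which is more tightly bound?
B⁴⁺ at n = 5 (E = -13.605700 eV)

Using E_n = -13.6057 Z² / n² eV:

Li²⁺ (Z = 3) at n = 5:
E = -13.6057 × 3² / 5² = -13.6057 × 9 / 25 = -4.898052000 eV

B⁴⁺ (Z = 5) at n = 5:
E = -13.6057 × 5² / 5² = -13.6057 × 25 / 25 = -13.605700000 eV

Since -13.605700000 eV < -4.898052000 eV,
B⁴⁺ at n = 5 is more tightly bound (requires more energy to ionize).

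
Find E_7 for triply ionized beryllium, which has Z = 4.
-4.4427 eV

For hydrogen-like ions, the energy levels scale with Z²:
E_n = -13.6057 Z² / n² eV

For Be³⁺ (Z = 4) at n = 7:
E_7 = -13.6057 × 4² / 7²
E_7 = -13.6057 × 16 / 49
E_7 = -217.6912 / 49
E_7 = -4.4427 eV

The energy is 16 times more negative than hydrogen at the same n due to the stronger nuclear charge.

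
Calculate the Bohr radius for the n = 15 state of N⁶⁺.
1.7009 nm (or 17.0093 Å)

The Bohr radius formula is:
r_n = n² a₀ / Z

where a₀ = 0.0529177 nm is the Bohr radius.

For N⁶⁺ (Z = 7) at n = 15:
r_15 = 15² × 0.0529177 nm / 7
r_15 = 225 × 0.0529177 nm / 7
r_15 = 11.90648 nm / 7
r_15 = 1.7009 nm

The electron orbits at approximately 1.7009 nm from the nucleus.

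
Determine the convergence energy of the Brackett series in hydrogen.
0.85036 eV

The series limit corresponds to the transition from n = ∞ to n = 4.
This is the highest energy (shortest wavelength) transition in the Brackett series.

E_∞ = 0 eV
E_4 = -13.6057 / 4² = -0.85036 eV

Energy at series limit:
ΔE = E_∞ - E_4 = 0 - (-0.85036) = 0.85036 eV

This energy equals the ionization energy from the n = 4 state of hydrogen.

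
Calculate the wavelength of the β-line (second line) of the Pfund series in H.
4651.249 nm

The lines of a series are numbered from the longest wavelength (smallest ΔE) outward; the second line is the transition from n = n_f + 2 to n_f.
The Pfund series has all transitions ending at n_f = 5.

For H, the second line (β-line) is the jump from n = 7 to n = 5:
E_7 = -13.6057 / 7² = -0.277667347 eV
E_5 = -13.6057 / 5² = -0.544228000 eV
ΔE = E_7 - E_5 = 0.266560653 eV

λ = hc/E = 1239.84 eV·nm / 0.266560653 eV
λ = 4651.249 nm

This is the β-line of the Pfund series in H.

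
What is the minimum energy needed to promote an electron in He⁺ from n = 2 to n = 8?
12.7553 eV

The energy levels of a hydrogen-like atom are E_n = -13.6057 Z² eV / n².

Energy at n = 2: E_2 = -13.6057 × 2² / 2² = -13.6057000 eV
Energy at n = 8: E_8 = -13.6057 × 2² / 8² = -0.8503563 eV

The excitation energy is the difference:
ΔE = E_8 - E_2
ΔE = -0.8503563 - (-13.6057000)
ΔE = 12.7553 eV

Since this is positive, energy must be absorbed (photon absorption).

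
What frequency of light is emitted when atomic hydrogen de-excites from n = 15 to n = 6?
7.68e+13 Hz

First, find the transition energy:
E_15 = -13.6057 / 15² = -0.060470 eV
E_6 = -13.6057 / 6² = -0.377936 eV
|ΔE| = |E_6 - E_15| = 0.317466 eV

Convert to Joules: E = 0.317466 eV × (1.602177 × 10⁻¹⁹ J/eV) = 5.0864e-20 J

Using E = hf:
f = E/h = 5.0864e-20 J / (6.62607 × 10⁻³⁴ J·s)
f = 7.68e+13 Hz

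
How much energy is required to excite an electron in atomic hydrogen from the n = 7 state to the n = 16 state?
0.225 eV

The energy levels of a hydrogen-like atom are E_n = -13.6057 eV / n².

Energy at n = 7: E_7 = -13.6057 / 7² = -0.277667 eV
Energy at n = 16: E_16 = -13.6057 / 16² = -0.053147 eV

The excitation energy is the difference:
ΔE = E_16 - E_7
ΔE = -0.053147 - (-0.277667)
ΔE = 0.225 eV

Since this is positive, energy must be absorbed (photon absorption).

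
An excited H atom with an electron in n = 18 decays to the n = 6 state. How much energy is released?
0.34 eV

The energy levels are E_n = -13.6057 eV / n².

Energy at n = 18: E_18 = -13.6057 / 18² = -0.04199 eV
Energy at n = 6: E_6 = -13.6057 / 6² = -0.37794 eV

For emission (electron falling to lower state), the photon energy is:
E_photon = E_18 - E_6 = |-0.04199 - (-0.37794)|
E_photon = 0.34 eV

This energy is carried away by the emitted photon.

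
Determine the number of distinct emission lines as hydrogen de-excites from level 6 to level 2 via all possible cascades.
10

The electron can occupy levels n = 2, 3, ..., 6 during de-excitation — that is m = 6 - 2 + 1 = 5 distinct levels.

The number of distinct spectral lines equals the number of ways to choose 2 of these m levels (each pair gives one possible emission transition):

Number of lines = m(m-1)/2 = 5×4/2 = 10

These correspond to all possible transitions between the 5 levels:
6 → 5, 6 → 4, 6 → 3, 6 → 2, 5 → 4, 5 → 3, 5 → 2, 4 → 3...

Each transition produces a photon with a unique energy (and thus wavelength). This count does not depend on Z.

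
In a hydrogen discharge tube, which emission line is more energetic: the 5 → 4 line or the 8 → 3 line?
8 → 3

Calculate the energy for each transition:

Transition 5 → 4:
ΔE₁ = |E_4 - E_5| = |-13.6057/4² - (-13.6057/5²)|
ΔE₁ = |-0.850356250000 - (-0.544228000000)| = 0.306128250 eV

Transition 8 → 3:
ΔE₂ = |E_3 - E_8| = |-13.6057/3² - (-13.6057/8²)|
ΔE₂ = |-1.511744444444 - (-0.212589062500)| = 1.299155382 eV

Since 1.299155382 eV > 0.306128250 eV, the transition 8 → 3 emits the more energetic photon.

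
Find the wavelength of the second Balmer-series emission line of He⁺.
121.50 nm

The lines of a series are numbered from the longest wavelength (smallest ΔE) outward; the second line is the transition from n = n_f + 2 to n_f.
The Balmer series has all transitions ending at n_f = 2.

For He⁺ (Z = 2), the second line (β-line) is the jump from n = 4 to n = 2:
E_4 = -13.6057 × 2² / 4² = -3.40143 eV
E_2 = -13.6057 × 2² / 2² = -13.60570 eV
ΔE = E_4 - E_2 = 10.20427 eV

λ = hc/E = 1239.84 eV·nm / 10.20427 eV
λ = 121.50 nm

This is the β-line of the Balmer series in He⁺.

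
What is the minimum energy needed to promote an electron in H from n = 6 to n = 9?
0.2100 eV

The energy levels of a hydrogen-like atom are E_n = -13.6057 eV / n².

Energy at n = 6: E_6 = -13.6057 / 6² = -0.3779361 eV
Energy at n = 9: E_9 = -13.6057 / 9² = -0.1679716 eV

The excitation energy is the difference:
ΔE = E_9 - E_6
ΔE = -0.1679716 - (-0.3779361)
ΔE = 0.2100 eV

Since this is positive, energy must be absorbed (photon absorption).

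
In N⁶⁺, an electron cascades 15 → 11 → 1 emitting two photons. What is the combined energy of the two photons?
663.716281 eV

The energy levels of N⁶⁺ are E_n = -13.6057 × 7² / n² eV.

First transition (15 → 11):
ΔE₁ = |E_11 - E_15|
ΔE₁ = |-5.509746280992 - (-2.963019111111)| = 2.546727170 eV

Second transition (11 → 1):
ΔE₂ = |E_1 - E_11|
ΔE₂ = |-666.679300000000 - (-5.509746280992)| = 661.169553719 eV

Total energy released:
E_total = ΔE₁ + ΔE₂ = 2.546727170 + 661.169553719 = 663.716281 eV

Note: This equals the direct transition 15 → 1: 663.716281 eV ✓
Energy is conserved regardless of the path taken.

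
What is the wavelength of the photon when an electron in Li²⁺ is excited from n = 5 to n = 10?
337.506 nm

First, find the transition energy using E_n = -13.6057 Z² / n² eV:
E_5 = -13.6057 × 3² / 5² = -4.8980520 eV
E_10 = -13.6057 × 3² / 10² = -1.2245130 eV

Photon energy: |ΔE| = |E_10 - E_5| = 3.6735390 eV

Convert to wavelength using E = hc/λ with hc = 1239.84 eV·nm:
λ = hc/E = 1239.84 eV·nm / 3.6735390 eV
λ = 337.506 nm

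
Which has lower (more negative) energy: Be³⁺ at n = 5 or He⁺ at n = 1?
He⁺ at n = 1 (E = -54.422800 eV)

Using E_n = -13.6057 Z² / n² eV:

Be³⁺ (Z = 4) at n = 5:
E = -13.6057 × 4² / 5² = -13.6057 × 16 / 25 = -8.707648000 eV

He⁺ (Z = 2) at n = 1:
E = -13.6057 × 2² / 1² = -13.6057 × 4 / 1 = -54.422800000 eV

Since -54.422800000 eV < -8.707648000 eV,
He⁺ at n = 1 is more tightly bound (requires more energy to ionize).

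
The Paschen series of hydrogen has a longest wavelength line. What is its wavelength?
1874.603 nm

The longest wavelength corresponds to the smallest energy transition in the series.
The Paschen series has all transitions ending at n_f = 3.

For H, the first line (α-line) is the jump from n = 4 to n = 3:
E_4 = -13.6057 / 4² = -0.850356250 eV
E_3 = -13.6057 / 3² = -1.511744444 eV
ΔE = E_4 - E_3 = 0.661388194 eV

λ = hc/E = 1239.84 eV·nm / 0.661388194 eV
λ = 1874.603 nm

This is the α-line of the Paschen series in H.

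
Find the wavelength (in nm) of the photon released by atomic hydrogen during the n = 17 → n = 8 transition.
7491.00439 nm

First, find the transition energy using E_n = -13.6057 / n² eV:
E_17 = -13.6057 / 17² = -0.04707854671 eV
E_8 = -13.6057 / 8² = -0.21258906250 eV

Photon energy: |ΔE| = |E_8 - E_17| = 0.16551051579 eV

Convert to wavelength using E = hc/λ with hc = 1239.84 eV·nm:
λ = hc/E = 1239.84 eV·nm / 0.16551051579 eV
λ = 7491.00439 nm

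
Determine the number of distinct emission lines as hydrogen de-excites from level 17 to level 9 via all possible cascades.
36

The electron can occupy levels n = 9, 10, ..., 17 during de-excitation — that is m = 17 - 9 + 1 = 9 distinct levels.

The number of distinct spectral lines equals the number of ways to choose 2 of these m levels (each pair gives one possible emission transition):

Number of lines = m(m-1)/2 = 9×8/2 = 36

These correspond to all possible transitions between the 9 levels:
17 → 16, 17 → 15, 17 → 14, 17 → 13, 17 → 12, 17 → 11, 17 → 10, 17 → 9...

Each transition produces a photon with a unique energy (and thus wavelength). This count does not depend on Z.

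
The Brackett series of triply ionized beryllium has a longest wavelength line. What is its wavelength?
253.1292 nm

The longest wavelength corresponds to the smallest energy transition in the series.
The Brackett series has all transitions ending at n_f = 4.

For Be³⁺ (Z = 4), the first line (α-line) is the jump from n = 5 to n = 4:
E_5 = -13.6057 × 4² / 5² = -8.70764800 eV
E_4 = -13.6057 × 4² / 4² = -13.60570000 eV
ΔE = E_5 - E_4 = 4.89805200 eV

λ = hc/E = 1239.84 eV·nm / 4.89805200 eV
λ = 253.1292 nm

This is the α-line of the Brackett series in Be³⁺.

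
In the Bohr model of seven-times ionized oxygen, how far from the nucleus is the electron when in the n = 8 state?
0.4233 nm (or 4.2334 Å)

The Bohr radius formula is:
r_n = n² a₀ / Z

where a₀ = 0.0529177 nm is the Bohr radius.

For O⁷⁺ (Z = 8) at n = 8:
r_8 = 8² × 0.0529177 nm / 8
r_8 = 64 × 0.0529177 nm / 8
r_8 = 3.38673 nm / 8
r_8 = 0.4233 nm

The electron orbits at approximately 0.4233 nm from the nucleus.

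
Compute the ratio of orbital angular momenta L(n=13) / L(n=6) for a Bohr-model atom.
2.166667

In the Bohr model, L_n = nℏ, so the ratio is purely the ratio of quantum numbers:

L_13/L_6 = 13ℏ / 6ℏ = 13/6 = 2.166667

The angular momentum scales linearly with n.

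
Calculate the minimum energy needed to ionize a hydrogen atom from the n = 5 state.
0.54423 eV

The ionization energy is the energy needed to remove the electron completely (n → ∞).

For hydrogen, E_n = -13.6057 eV / n².

At n = 5: E_5 = -13.6057 / 5² = -0.54422800 eV
At n = ∞: E_∞ = 0 eV

Ionization energy = E_∞ - E_5 = 0 - (-0.54422800) = 0.54422800 eV
Ionization energy ≈ 0.54423 eV

This is also called the binding energy of the electron in state n = 5.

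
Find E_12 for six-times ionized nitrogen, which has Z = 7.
-4.630 eV

For hydrogen-like ions, the energy levels scale with Z²:
E_n = -13.6057 Z² / n² eV

For N⁶⁺ (Z = 7) at n = 12:
E_12 = -13.6057 × 7² / 12²
E_12 = -13.6057 × 49 / 144
E_12 = -666.6793 / 144
E_12 = -4.630 eV

The energy is 49 times more negative than hydrogen at the same n due to the stronger nuclear charge.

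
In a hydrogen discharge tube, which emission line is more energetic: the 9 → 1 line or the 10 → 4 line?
9 → 1

Calculate the energy for each transition:

Transition 9 → 1:
ΔE₁ = |E_1 - E_9| = |-13.6057/1² - (-13.6057/9²)|
ΔE₁ = |-13.60570000000 - (-0.16797160494)| = 13.43772840 eV

Transition 10 → 4:
ΔE₂ = |E_4 - E_10| = |-13.6057/4² - (-13.6057/10²)|
ΔE₂ = |-0.85035625000 - (-0.13605700000)| = 0.71429925 eV

Since 13.43772840 eV > 0.71429925 eV, the transition 9 → 1 emits the more energetic photon.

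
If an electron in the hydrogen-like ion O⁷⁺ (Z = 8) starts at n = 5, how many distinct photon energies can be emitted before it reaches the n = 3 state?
3

The electron can occupy levels n = 3, 4, ..., 5 during de-excitation — that is m = 5 - 3 + 1 = 3 distinct levels.

The number of distinct spectral lines equals the number of ways to choose 2 of these m levels (each pair gives one possible emission transition):

Number of lines = m(m-1)/2 = 3×2/2 = 3

These correspond to all possible transitions between the 3 levels:
5 → 4, 5 → 3, 4 → 3

Each transition produces a photon with a unique energy (and thus wavelength). This count does not depend on Z.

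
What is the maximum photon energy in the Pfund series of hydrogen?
0.54 eV

The series limit corresponds to the transition from n = ∞ to n = 5.
This is the highest energy (shortest wavelength) transition in the Pfund series.

E_∞ = 0 eV
E_5 = -13.6057 / 5² = -0.54 eV

Energy at series limit:
ΔE = E_∞ - E_5 = 0 - (-0.54) = 0.54 eV

This energy equals the ionization energy from the n = 5 state of hydrogen.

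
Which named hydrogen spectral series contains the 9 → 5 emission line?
Pfund series

The spectral series in hydrogen are named based on the final (lower) energy level:
- Lyman series: n_final = 1 (ultraviolet)
- Balmer series: n_final = 2 (visible/near-UV)
- Paschen series: n_final = 3 (infrared)
- Brackett series: n_final = 4 (infrared)
- Pfund series: n_final = 5 (far infrared)

Since this transition ends at n = 5, it belongs to the Pfund series.

For reference, this 9 → 5 line has photon energy
ΔE = 13.6057 eV × (1/5² - 1/9²) = 0.37625640 eV,
corresponding to wavelength λ = hc/ΔE = 1239.84 eV·nm / 0.37625640 eV = 3295.20 nm in the far infrared region.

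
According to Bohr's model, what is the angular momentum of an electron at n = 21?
2.21e-33 J·s (or 21ℏ)

In the Bohr model, angular momentum is quantized:
L = nℏ

where ℏ = h/(2π) = 1.0546e-34 J·s

For n = 21:
L = 21 × 1.0546e-34 J·s
L = 2.21e-33 J·s

This can also be written as L = 21ℏ.
The angular momentum is an integer multiple of the reduced Planck constant.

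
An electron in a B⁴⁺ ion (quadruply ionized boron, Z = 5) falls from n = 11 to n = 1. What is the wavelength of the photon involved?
3.675436 nm

First, find the transition energy using E_n = -13.6057 Z² / n² eV:
E_11 = -13.6057 × 5² / 11² = -2.81109504 eV
E_1 = -13.6057 × 5² / 1² = -340.14250000 eV

Photon energy: |ΔE| = |E_1 - E_11| = 337.33140496 eV

Convert to wavelength using E = hc/λ with hc = 1239.84 eV·nm:
λ = hc/E = 1239.84 eV·nm / 337.33140496 eV
λ = 3.675436 nm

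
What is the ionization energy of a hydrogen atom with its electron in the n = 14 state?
0.069 eV

The ionization energy is the energy needed to remove the electron completely (n → ∞).

For hydrogen, E_n = -13.6057 eV / n².

At n = 14: E_14 = -13.6057 / 14² = -0.069417 eV
At n = ∞: E_∞ = 0 eV

Ionization energy = E_∞ - E_14 = 0 - (-0.069417) = 0.069417 eV
Ionization energy ≈ 0.069 eV

This is also called the binding energy of the electron in state n = 14.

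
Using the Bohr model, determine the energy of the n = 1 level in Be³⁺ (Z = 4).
-217.69 eV

For hydrogen-like ions, the energy levels scale with Z²:
E_n = -13.6057 Z² / n² eV

For Be³⁺ (Z = 4) at n = 1:
E_1 = -13.6057 × 4² / 1²
E_1 = -13.6057 × 16 / 1
E_1 = -217.6912 / 1
E_1 = -217.69 eV

The energy is 16 times more negative than hydrogen at the same n due to the stronger nuclear charge.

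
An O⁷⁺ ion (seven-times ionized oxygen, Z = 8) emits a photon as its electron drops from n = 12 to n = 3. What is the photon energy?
90.704667 eV

The energy levels are E_n = -13.6057 Z² eV / n².

Energy at n = 12: E_12 = -13.6057 × 8² / 12² = -6.046977778 eV
Energy at n = 3: E_3 = -13.6057 × 8² / 3² = -96.751644444 eV

For emission (electron falling to lower state), the photon energy is:
E_photon = E_12 - E_3 = |-6.046977778 - (-96.751644444)|
E_photon = 90.704667 eV

This energy is carried away by the emitted photon.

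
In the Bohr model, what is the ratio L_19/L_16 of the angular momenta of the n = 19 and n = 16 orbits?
1.187500

In the Bohr model, L_n = nℏ, so the ratio is purely the ratio of quantum numbers:

L_19/L_16 = 19ℏ / 16ℏ = 19/16 = 1.187500

The angular momentum scales linearly with n.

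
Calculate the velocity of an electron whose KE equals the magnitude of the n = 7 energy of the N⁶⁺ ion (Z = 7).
2.19e+06 m/s (or 0.729740% of c)

The binding energy at n = 7 for N⁶⁺ is:
E_7 = -13.6057 × 7²/7² = -13.60570000 eV
|E_7| = 13.60570000 eV

Convert to Joules:
KE = 13.60570000 eV × (1.602177 × 10⁻¹⁹ J/eV) = 2.1799e-18 J

Using KE = ½mv²:
v = √(2·KE/m_e)
v = √(2 × 2.1799e-18 J / 9.10938 × 10⁻³¹ kg)
v = 2.19e+06 m/s

This is approximately 0.729740% the speed of light.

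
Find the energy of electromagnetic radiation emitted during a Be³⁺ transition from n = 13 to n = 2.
53.134686 eV

The energy levels are E_n = -13.6057 Z² eV / n².

Energy at n = 13: E_13 = -13.6057 × 4² / 13² = -1.288113609 eV
Energy at n = 2: E_2 = -13.6057 × 4² / 2² = -54.422800000 eV

For emission (electron falling to lower state), the photon energy is:
E_photon = E_13 - E_2 = |-1.288113609 - (-54.422800000)|
E_photon = 53.134686 eV

This energy is carried away by the emitted photon.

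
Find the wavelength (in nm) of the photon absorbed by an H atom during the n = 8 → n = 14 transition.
8659.78 nm

First, find the transition energy using E_n = -13.6057 / n² eV:
E_8 = -13.6057 / 8² = -0.21258906 eV
E_14 = -13.6057 / 14² = -0.06941684 eV

Photon energy: |ΔE| = |E_14 - E_8| = 0.14317222 eV

Convert to wavelength using E = hc/λ with hc = 1239.84 eV·nm:
λ = hc/E = 1239.84 eV·nm / 0.14317222 eV
λ = 8659.78 nm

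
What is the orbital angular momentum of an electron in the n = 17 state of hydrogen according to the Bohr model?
1.79e-33 J·s (or 17ℏ)

In the Bohr model, angular momentum is quantized:
L = nℏ

where ℏ = h/(2π) = 1.0546e-34 J·s

For n = 17:
L = 17 × 1.0546e-34 J·s
L = 1.79e-33 J·s

This can also be written as L = 17ℏ.
The angular momentum is an integer multiple of the reduced Planck constant.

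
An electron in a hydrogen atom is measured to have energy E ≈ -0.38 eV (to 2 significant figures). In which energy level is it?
n = 6

The exact energy levels follow E_n = -13.6057 eV / n².

The measured value (-0.38 eV) is reported to only 2 significant figures, so we must test candidate n values and see which one matches to that precision.

Candidate energies:
  n = 4:  E = -13.6057/4² = -0.85036 eV
  n = 5:  E = -13.6057/5² = -0.54423 eV
  n = 6:  E = -13.6057/6² = -0.37794 eV  ← matches
  n = 7:  E = -13.6057/7² = -0.27767 eV
  n = 8:  E = -13.6057/8² = -0.21259 eV

Checking against the measurement of -0.38 eV (2 sig figs), only n = 6 agrees:
E_6 = -0.37794 eV, which rounds to -0.38 eV ✓

Therefore n = 6.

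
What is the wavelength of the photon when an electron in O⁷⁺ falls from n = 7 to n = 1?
1.453515 nm

First, find the transition energy using E_n = -13.6057 Z² / n² eV:
E_7 = -13.6057 × 8² / 7² = -17.77071020 eV
E_1 = -13.6057 × 8² / 1² = -870.76480000 eV

Photon energy: |ΔE| = |E_1 - E_7| = 852.99408980 eV

Convert to wavelength using E = hc/λ with hc = 1239.84 eV·nm:
λ = hc/E = 1239.84 eV·nm / 852.99408980 eV
λ = 1.453515 nm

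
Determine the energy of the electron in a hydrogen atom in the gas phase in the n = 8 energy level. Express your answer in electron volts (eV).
-0.213 eV

The energy levels of a hydrogen-like atom are given by:
E_n = -13.6057 eV / n²

For n = 8:
E_8 = -13.6057 eV / 8²
E_8 = -13.6057 eV / 64
E_8 = -0.213 eV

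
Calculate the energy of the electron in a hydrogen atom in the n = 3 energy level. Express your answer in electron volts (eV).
-1.5117 eV

The energy levels of a hydrogen-like atom are given by:
E_n = -13.6057 eV / n²

For n = 3:
E_3 = -13.6057 eV / 3²
E_3 = -13.6057 eV / 9
E_3 = -1.5117 eV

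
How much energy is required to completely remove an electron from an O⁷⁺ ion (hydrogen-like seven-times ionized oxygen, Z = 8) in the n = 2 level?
217.69120 eV

The ionization energy is the energy needed to remove the electron completely (n → ∞).

For a hydrogen-like ion with Z = 8, E_n = -13.6057 Z² / n² eV.

At n = 2: E_2 = -13.6057 × 8² / 2² = -217.69120000 eV
At n = ∞: E_∞ = 0 eV

Ionization energy = E_∞ - E_2 = 0 - (-217.69120000) = 217.69120000 eV
Ionization energy ≈ 217.69120 eV

This is also called the binding energy of the electron in state n = 2.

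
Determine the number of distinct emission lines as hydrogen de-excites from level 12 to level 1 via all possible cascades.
66

The electron can occupy levels n = 1, 2, ..., 12 during de-excitation — that is m = 12 - 1 + 1 = 12 distinct levels.

The number of distinct spectral lines equals the number of ways to choose 2 of these m levels (each pair gives one possible emission transition):

Number of lines = m(m-1)/2 = 12×11/2 = 66

These correspond to all possible transitions between the 12 levels:
12 → 11, 12 → 10, 12 → 9, 12 → 8, 12 → 7, 12 → 6, 12 → 5, 12 → 4...

Each transition produces a photon with a unique energy (and thus wavelength). This count does not depend on Z.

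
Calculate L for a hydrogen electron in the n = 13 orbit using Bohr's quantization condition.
1.37094e-33 J·s (or 13ℏ)

In the Bohr model, angular momentum is quantized:
L = nℏ

where ℏ = h/(2π) = 1.0545718e-34 J·s

For n = 13:
L = 13 × 1.0545718e-34 J·s
L = 1.37094e-33 J·s

This can also be written as L = 13ℏ.
The angular momentum is an integer multiple of the reduced Planck constant.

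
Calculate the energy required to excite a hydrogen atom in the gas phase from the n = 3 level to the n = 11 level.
1.399 eV

The energy levels of a hydrogen-like atom are E_n = -13.6057 eV / n².

Energy at n = 3: E_3 = -13.6057 / 3² = -1.511744 eV
Energy at n = 11: E_11 = -13.6057 / 11² = -0.112444 eV

The excitation energy is the difference:
ΔE = E_11 - E_3
ΔE = -0.112444 - (-1.511744)
ΔE = 1.399 eV

Since this is positive, energy must be absorbed (photon absorption).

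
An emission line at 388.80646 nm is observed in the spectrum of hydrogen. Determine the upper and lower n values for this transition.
n = 8 → n = 2

First, find the photon energy from the wavelength (hc = 1239.84 eV·nm):
E = hc/λ = 1239.84 eV·nm / 388.80646 nm = 3.1888359 eV

The energy levels of hydrogen satisfy E_n = -13.6057 / n² eV, so an emission n_i → n_f releases
ΔE = 13.6057 × (1/n_f² − 1/n_i²) eV.

Setting ΔE equal to the photon energy:
1/n_f² − 1/n_i² = 3.1888359 / 13.6057 = 0.23437500

Since 1/n_i² must be positive, we need 1/n_f² > 0.23437500, i.e. n_f ≤ 2. For each allowed n_f, solve n_i = (1/n_f² − 0.23437500)^(−1/2) and check whether it is a whole number:
  n_f = 1: 1/n_i² = 1.00000000 − 0.23437500 = 0.76562500 → n_i = 1.143  (not an integer) ✗
  n_f = 2: 1/n_i² = 0.25000000 − 0.23437500 = 0.01562500 → n_i = 8.000  → integer, n_i = 8 ✓

Only n_f = 2 gives an integer upper level, n_i = 8.

The transition is from n = 8 to n = 2 (emission).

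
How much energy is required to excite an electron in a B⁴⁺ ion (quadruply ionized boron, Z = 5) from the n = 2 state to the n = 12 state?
82.674 eV

The energy levels of a hydrogen-like atom are E_n = -13.6057 Z² eV / n².

Energy at n = 2: E_2 = -13.6057 × 5² / 2² = -85.035625 eV
Energy at n = 12: E_12 = -13.6057 × 5² / 12² = -2.362101 eV

The excitation energy is the difference:
ΔE = E_12 - E_2
ΔE = -2.362101 - (-85.035625)
ΔE = 82.674 eV

Since this is positive, energy must be absorbed (photon absorption).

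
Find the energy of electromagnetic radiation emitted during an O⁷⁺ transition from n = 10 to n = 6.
15.480 eV

The energy levels are E_n = -13.6057 Z² eV / n².

Energy at n = 10: E_10 = -13.6057 × 8² / 10² = -8.707648 eV
Energy at n = 6: E_6 = -13.6057 × 8² / 6² = -24.187911 eV

For emission (electron falling to lower state), the photon energy is:
E_photon = E_10 - E_6 = |-8.707648 - (-24.187911)|
E_photon = 15.480 eV

This energy is carried away by the emitted photon.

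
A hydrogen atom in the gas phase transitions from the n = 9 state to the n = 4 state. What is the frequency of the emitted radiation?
1.65000e+14 Hz

First, find the transition energy:
E_9 = -13.6057 / 9² = -0.167971605 eV
E_4 = -13.6057 / 4² = -0.850356250 eV
|ΔE| = |E_4 - E_9| = 0.682384645 eV

Convert to Joules: E = 0.682384645 eV × (1.602177 × 10⁻¹⁹ J/eV) = 1.0933010e-19 J

Using E = hf:
f = E/h = 1.0933010e-19 J / (6.62607 × 10⁻³⁴ J·s)
f = 1.65000e+14 Hz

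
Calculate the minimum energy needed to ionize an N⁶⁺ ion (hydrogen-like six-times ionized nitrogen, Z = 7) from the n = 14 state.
3.40143 eV

The ionization energy is the energy needed to remove the electron completely (n → ∞).

For a hydrogen-like ion with Z = 7, E_n = -13.6057 Z² / n² eV.

At n = 14: E_14 = -13.6057 × 7² / 14² = -3.40142500 eV
At n = ∞: E_∞ = 0 eV

Ionization energy = E_∞ - E_14 = 0 - (-3.40142500) = 3.40142500 eV
Ionization energy ≈ 3.40143 eV

This is also called the binding energy of the electron in state n = 14.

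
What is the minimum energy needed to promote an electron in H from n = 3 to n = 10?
1.376 eV

The energy levels of a hydrogen-like atom are E_n = -13.6057 eV / n².

Energy at n = 3: E_3 = -13.6057 / 3² = -1.511744 eV
Energy at n = 10: E_10 = -13.6057 / 10² = -0.136057 eV

The excitation energy is the difference:
ΔE = E_10 - E_3
ΔE = -0.136057 - (-1.511744)
ΔE = 1.376 eV

Since this is positive, energy must be absorbed (photon absorption).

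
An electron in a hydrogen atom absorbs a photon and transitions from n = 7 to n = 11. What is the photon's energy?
0.16522 eV

The energy levels of a hydrogen-like atom are E_n = -13.6057 eV / n².

Energy at n = 7: E_7 = -13.6057 / 7² = -0.27766735 eV
Energy at n = 11: E_11 = -13.6057 / 11² = -0.11244380 eV

The excitation energy is the difference:
ΔE = E_11 - E_7
ΔE = -0.11244380 - (-0.27766735)
ΔE = 0.16522 eV

Since this is positive, energy must be absorbed (photon absorption).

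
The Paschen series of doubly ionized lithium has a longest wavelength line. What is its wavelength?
208.289 nm

The longest wavelength corresponds to the smallest energy transition in the series.
The Paschen series has all transitions ending at n_f = 3.

For Li²⁺ (Z = 3), the first line (α-line) is the jump from n = 4 to n = 3:
E_4 = -13.6057 × 3² / 4² = -7.6532063 eV
E_3 = -13.6057 × 3² / 3² = -13.6057000 eV
ΔE = E_4 - E_3 = 5.9524937 eV

λ = hc/E = 1239.84 eV·nm / 5.9524937 eV
λ = 208.289 nm

This is the α-line of the Paschen series in Li²⁺.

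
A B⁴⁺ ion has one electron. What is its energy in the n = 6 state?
-9.448 eV

For hydrogen-like ions, the energy levels scale with Z²:
E_n = -13.6057 Z² / n² eV

For B⁴⁺ (Z = 5) at n = 6:
E_6 = -13.6057 × 5² / 6²
E_6 = -13.6057 × 25 / 36
E_6 = -340.1425 / 36
E_6 = -9.448 eV

The energy is 25 times more negative than hydrogen at the same n due to the stronger nuclear charge.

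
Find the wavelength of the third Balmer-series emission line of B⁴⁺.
17.357431 nm

The lines of a series are numbered from the longest wavelength (smallest ΔE) outward; the third line is the transition from n = n_f + 3 to n_f.
The Balmer series has all transitions ending at n_f = 2.

For B⁴⁺ (Z = 5), the third line (γ-line) is the jump from n = 5 to n = 2:
E_5 = -13.6057 × 5² / 5² = -13.60570000 eV
E_2 = -13.6057 × 5² / 2² = -85.03562500 eV
ΔE = E_5 - E_2 = 71.42992500 eV

λ = hc/E = 1239.84 eV·nm / 71.42992500 eV
λ = 17.357431 nm

This is the γ-line of the Balmer series in B⁴⁺.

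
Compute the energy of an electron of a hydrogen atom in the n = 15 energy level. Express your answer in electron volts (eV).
-0.060 eV

The energy levels of a hydrogen-like atom are given by:
E_n = -13.6057 eV / n²

For n = 15:
E_15 = -13.6057 eV / 15²
E_15 = -13.6057 eV / 225
E_15 = -0.060 eV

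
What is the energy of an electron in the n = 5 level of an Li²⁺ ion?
-4.898 eV

For hydrogen-like ions, the energy levels scale with Z²:
E_n = -13.6057 Z² / n² eV

For Li²⁺ (Z = 3) at n = 5:
E_5 = -13.6057 × 3² / 5²
E_5 = -13.6057 × 9 / 25
E_5 = -122.4513 / 25
E_5 = -4.898 eV

The energy is 9 times more negative than hydrogen at the same n due to the stronger nuclear charge.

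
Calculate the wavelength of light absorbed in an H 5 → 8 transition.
3738.52 nm

First, find the transition energy using E_n = -13.6057 / n² eV:
E_5 = -13.6057 / 5² = -0.54422800 eV
E_8 = -13.6057 / 8² = -0.21258906 eV

Photon energy: |ΔE| = |E_8 - E_5| = 0.33163894 eV

Convert to wavelength using E = hc/λ with hc = 1239.84 eV·nm:
λ = hc/E = 1239.84 eV·nm / 0.33163894 eV
λ = 3738.52 nm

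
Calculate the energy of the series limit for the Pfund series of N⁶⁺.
26.66717 eV

The series limit corresponds to the transition from n = ∞ to n = 5.
This is the highest energy (shortest wavelength) transition in the Pfund series.

E_∞ = 0 eV
E_5 = -13.6057 × 7² / 5² = -26.66717 eV

Energy at series limit:
ΔE = E_∞ - E_5 = 0 - (-26.66717) = 26.66717 eV

This energy equals the ionization energy from the n = 5 state of N⁶⁺.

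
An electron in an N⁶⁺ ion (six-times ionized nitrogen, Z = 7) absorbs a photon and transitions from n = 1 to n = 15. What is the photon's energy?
663.716 eV

The energy levels of a hydrogen-like atom are E_n = -13.6057 Z² eV / n².

Energy at n = 1: E_1 = -13.6057 × 7² / 1² = -666.679300 eV
Energy at n = 15: E_15 = -13.6057 × 7² / 15² = -2.963019 eV

The excitation energy is the difference:
ΔE = E_15 - E_1
ΔE = -2.963019 - (-666.679300)
ΔE = 663.716 eV

Since this is positive, energy must be absorbed (photon absorption).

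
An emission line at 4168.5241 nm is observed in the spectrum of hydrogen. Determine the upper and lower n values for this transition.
n = 13 → n = 6

First, find the photon energy from the wavelength (hc = 1239.84 eV·nm):
E = hc/λ = 1239.84 eV·nm / 4168.5241 nm = 0.29742901 eV

The energy levels of hydrogen satisfy E_n = -13.6057 / n² eV, so an emission n_i → n_f releases
ΔE = 13.6057 × (1/n_f² − 1/n_i²) eV.

Setting ΔE equal to the photon energy:
1/n_f² − 1/n_i² = 0.29742901 / 13.6057 = 0.021860618

Since 1/n_i² must be positive, we need 1/n_f² > 0.021860618, i.e. n_f ≤ 6. For each allowed n_f, solve n_i = (1/n_f² − 0.021860618)^(−1/2) and check whether it is a whole number:
  n_f = 1: 1/n_i² = 1.000000000 − 0.021860618 = 0.978139382 → n_i = 1.011  (not an integer) ✗
  n_f = 2: 1/n_i² = 0.250000000 − 0.021860618 = 0.228139382 → n_i = 2.094  (not an integer) ✗
  n_f = 3: 1/n_i² = 0.111111111 − 0.021860618 = 0.089250493 → n_i = 3.347  (not an integer) ✗
  n_f = 4: 1/n_i² = 0.062500000 − 0.021860618 = 0.040639382 → n_i = 4.961  (not an integer) ✗
  n_f = 5: 1/n_i² = 0.040000000 − 0.021860618 = 0.018139382 → n_i = 7.425  (not an integer) ✗
  n_f = 6: 1/n_i² = 0.027777778 − 0.021860618 = 0.005917160 → n_i = 13.000  → integer, n_i = 13 ✓

Only n_f = 6 gives an integer upper level, n_i = 13.

The transition is from n = 13 to n = 6 (emission).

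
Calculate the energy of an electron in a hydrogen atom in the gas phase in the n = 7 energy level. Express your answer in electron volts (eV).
-0.27767 eV

The energy levels of a hydrogen-like atom are given by:
E_n = -13.6057 eV / n²

For n = 7:
E_7 = -13.6057 eV / 7²
E_7 = -13.6057 eV / 49
E_7 = -0.27767 eV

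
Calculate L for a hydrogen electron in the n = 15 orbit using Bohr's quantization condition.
1.58186e-33 J·s (or 15ℏ)

In the Bohr model, angular momentum is quantized:
L = nℏ

where ℏ = h/(2π) = 1.0545718e-34 J·s

For n = 15:
L = 15 × 1.0545718e-34 J·s
L = 1.58186e-33 J·s

This can also be written as L = 15ℏ.
The angular momentum is an integer multiple of the reduced Planck constant.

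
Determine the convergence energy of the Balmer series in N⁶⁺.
166.670 eV

The series limit corresponds to the transition from n = ∞ to n = 2.
This is the highest energy (shortest wavelength) transition in the Balmer series.

E_∞ = 0 eV
E_2 = -13.6057 × 7² / 2² = -166.670 eV

Energy at series limit:
ΔE = E_∞ - E_2 = 0 - (-166.670) = 166.670 eV

This energy equals the ionization energy from the n = 2 state of N⁶⁺.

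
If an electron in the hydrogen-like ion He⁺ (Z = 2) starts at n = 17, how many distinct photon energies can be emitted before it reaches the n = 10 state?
28

The electron can occupy levels n = 10, 11, ..., 17 during de-excitation — that is m = 17 - 10 + 1 = 8 distinct levels.

The number of distinct spectral lines equals the number of ways to choose 2 of these m levels (each pair gives one possible emission transition):

Number of lines = m(m-1)/2 = 8×7/2 = 28

These correspond to all possible transitions between the 8 levels:
17 → 16, 17 → 15, 17 → 14, 17 → 13, 17 → 12, 17 → 11, 17 → 10, 16 → 15...

Each transition produces a photon with a unique energy (and thus wavelength). This count does not depend on Z.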